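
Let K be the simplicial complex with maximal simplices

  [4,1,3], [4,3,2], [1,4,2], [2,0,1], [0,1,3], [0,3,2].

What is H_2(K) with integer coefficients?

H_2 = Z.

Order the vertices as 0 < 1 < 2 < 3 < 4. Listing each simplex with vertices in this order, K has dimension 2 with simplices:

  0-simplices (5): [0], [1], [2], [3], [4]
  1-simplices (9): [0,1], [0,2], [0,3], [1,2], [1,3], [1,4], [2,3], [2,4], [3,4]
  2-simplices (6): [0,1,2], [0,1,3], [0,2,3], [1,2,4], [1,3,4], [2,3,4]

Hence C_0 ≅ Z^5, C_1 ≅ Z^9, C_2 ≅ Z^6.

∂_1: C_1 → C_0 is given by ∂[p,q] = [q] − [p].
As a 5×9 matrix over Z this has rank 4, with invariant factors (1,1,1,1).

The boundary map ∂_2: C_2 → C_1 acts by ∂[p,q,r] = [q,r] − [p,r] + [p,q]. For instance
  ∂[0,1,2] = [1,2] − [0,2] + [0,1],
  ∂[1,3,4] = [3,4] − [1,4] + [1,3].
This gives a 9×6 integer matrix of rank 5; reducing to Smith normal form yields diagonal entries (1,1,1,1,1).

From H_k ≅ ker(∂_k) / im(∂_{k+1}) we obtain:

  H_2: rank ker ∂_2 − rank ∂_3 = (6 − 5) − 0 = 1, and there is no ∂_3, so H_2 ≅ Z.

(K is a triangulation of the 2-sphere S^2.)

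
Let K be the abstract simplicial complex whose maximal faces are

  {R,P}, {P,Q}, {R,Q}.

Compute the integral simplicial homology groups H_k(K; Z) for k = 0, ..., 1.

H_0 ≅ Z,  H_1 ≅ Z.

Take the total order P < Q < R on the vertex set. Then K (dimension 1) consists of the simplices:

  0-simplices (3): P, Q, R
  1-simplices (3): PQ, PR, QR

giving chain groups C_0 ≅ Z^3, C_1 ≅ Z^3.

∂_1: C_1 → C_0 sends each edge [p,q] (with p < q) to q − p. For instance
  ∂PR = R − P.
This gives a 3×3 integer matrix of rank 2; reducing to Smith normal form yields diagonal entries (1,1).

From H_k ≅ ker(∂_k) / im(∂_{k+1}) we obtain:

  H_0: rank C_0 − rank ∂_1 = 3 − 2 = 1, and the invariant factors of ∂_1 are all 1, so H_0 = Z.
  H_1: rank ker ∂_1 − rank ∂_2 = (3 − 2) − 0 = 1, and there is no ∂_2, so H_1 = Z.

As a check, the Euler characteristic is 3 − 3 = 0, which agrees with 1 − 1 = 0.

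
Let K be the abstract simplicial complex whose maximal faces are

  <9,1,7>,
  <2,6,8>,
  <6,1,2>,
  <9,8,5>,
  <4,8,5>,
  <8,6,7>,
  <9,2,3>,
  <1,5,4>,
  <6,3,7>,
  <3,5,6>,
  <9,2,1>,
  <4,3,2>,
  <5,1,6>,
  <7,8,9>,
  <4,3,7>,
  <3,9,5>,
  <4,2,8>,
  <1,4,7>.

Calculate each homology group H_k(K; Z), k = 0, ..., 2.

H_0 = Z,  H_1 = Z^2,  H_2 = Z.

K has 9 vertices, 27 edges, 18 triangles.
rank ∂_0 = 0, rank ∂_1 = 8 ⇒ b_0 = 9 − 0 − 8 = 1; all invariant factors of ∂_1 are 1 so no torsion. So H_0 = Z.
rank ∂_1 = 8, rank ∂_2 = 17 ⇒ b_1 = 27 − 8 − 17 = 2; all invariant factors of ∂_2 are 1 so no torsion. So H_1 = Z^2.
rank ∂_2 = 17, rank ∂_3 = 0 ⇒ b_2 = 18 − 17 − 0 = 1. So H_2 = Z.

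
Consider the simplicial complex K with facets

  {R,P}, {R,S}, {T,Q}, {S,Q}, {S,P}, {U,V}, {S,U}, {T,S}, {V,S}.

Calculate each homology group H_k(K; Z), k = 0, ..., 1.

Order the vertices as P < Q < R < S < T < U < V. Listing each simplex with vertices in this order, K has dimension 1 with simplices:

  0-simplices (7): P, Q, R, S, T, U, V
  1-simplices (9): PR, PS, QS, QT, RS, ST, SU, SV, UV

so the chain groups are C_0 ≅ Z^7, C_1 ≅ Z^9.

∂_1: C_1 → C_0 maps an edge to its endpoints' difference, ∂[p,q] = q − p. For instance
  ∂UV = V − U.
This gives a 7×9 integer matrix of rank 6; reducing to Smith normal form yields diagonal entries (1,1,1,1,1,1).

Now H_k = ker ∂_k / im ∂_{k+1}, so:

  H_0: rank C_0 − rank ∂_1 = 7 − 6 = 1, and the invariant factors of ∂_1 are all 1, so H_0 = Z.
  H_1: rank ker ∂_1 − rank ∂_2 = (9 − 6) − 0 = 3, and there is no ∂_2, so H_1 = Z^3.

As a check, the Euler characteristic is 7 − 9 = -2, which agrees with 1 − 3 = -2.

H_0 = Z,  H_1 = Z^3.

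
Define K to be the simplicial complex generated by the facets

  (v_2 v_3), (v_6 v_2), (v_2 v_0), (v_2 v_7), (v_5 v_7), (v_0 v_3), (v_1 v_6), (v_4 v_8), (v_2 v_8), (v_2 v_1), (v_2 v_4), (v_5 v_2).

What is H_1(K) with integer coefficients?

We work with the vertex ordering v_0 < v_1 < v_2 < v_3 < v_4 < v_5 < v_6 < v_7 < v_8. The simplices of K, each written with vertices in increasing order, are:

  0-simplices (9): [v_0], [v_1], [v_2], [v_3], [v_4], [v_5], [v_6], [v_7], [v_8]
  1-simplices (12): [v_0,v_2], [v_0,v_3], [v_1,v_2], [v_1,v_6], [v_2,v_3], [v_2,v_4], [v_2,v_5], [v_2,v_6], [v_2,v_7], [v_2,v_8], [v_4,v_8], [v_5,v_7]

giving chain groups C_0 ≅ Z^9, C_1 ≅ Z^12.

Boundary ∂_1: C_1 → C_0 is given by ∂[p,q] = [q] − [p].
As a 9×12 matrix over Z this has rank 8, with invariant factors (1,1,1,1,1,1,1,1).

Computing H_k = (kernel of ∂_k) / (image of ∂_{k+1}):

  H_1: rank ker ∂_1 − rank ∂_2 = (12 − 8) − 0 = 4, and there is no ∂_2, so H_1 ≅ Z^4.

H_1 = Z^4.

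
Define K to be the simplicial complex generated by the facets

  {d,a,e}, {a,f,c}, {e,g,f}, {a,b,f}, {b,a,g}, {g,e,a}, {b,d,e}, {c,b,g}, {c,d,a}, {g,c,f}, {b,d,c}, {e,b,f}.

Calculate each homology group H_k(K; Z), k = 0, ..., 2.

H_0 = Z,  H_1 = Z/2,  H_2 = 0.

Fix the vertex order a < b < c < d < e < f < g and write every simplex with vertices in increasing order. Then dim K = 2 and the simplices of K are:

  0-simplices (7): a, b, c, d, e, f, g
  1-simplices (18): ab, ac, ad, ae, af, ag, bc, bd, be, bf, bg, cd, cf, cg, de, ef, eg, fg
  2-simplices (12): abf, abg, acd, acf, ade, aeg, bcd, bcg, bde, bef, cfg, efg

Hence C_0 ≅ Z^7, C_1 ≅ Z^18, C_2 ≅ Z^12.

Boundary ∂_1: C_1 → C_0 maps an edge to its endpoints' difference, ∂[p,q] = q − p. For instance
  ∂af = f − a.
The resulting 7×18 matrix has rank 6, and its Smith normal form has invariant factors (1,1,1,1,1,1).

The boundary map ∂_2: C_2 → C_1 acts by ∂[p,q,r] = [q,r] − [p,r] + [p,q]. For instance
  ∂bde = de − be + bd,
  ∂efg = fg − eg + ef.
This gives a 18×12 integer matrix of rank 12; reducing to Smith normal form yields diagonal entries (1,1,1,1,1,1,1,1,1,1,1,2).

Now H_k = ker ∂_k / im ∂_{k+1}, so:

  H_0: rank C_0 − rank ∂_1 = 7 − 6 = 1, and the invariant factors of ∂_1 are all 1, so H_0 = Z.
  H_1: rank ker ∂_1 − rank ∂_2 = (18 − 6) − 12 = 0, and ∂_2 has invariant factor 2 > 1, so H_1 = Z/2.
  H_2: rank ker ∂_2 − rank ∂_3 = (12 − 12) − 0 = 0, and there is no ∂_3, so H_2 = 0.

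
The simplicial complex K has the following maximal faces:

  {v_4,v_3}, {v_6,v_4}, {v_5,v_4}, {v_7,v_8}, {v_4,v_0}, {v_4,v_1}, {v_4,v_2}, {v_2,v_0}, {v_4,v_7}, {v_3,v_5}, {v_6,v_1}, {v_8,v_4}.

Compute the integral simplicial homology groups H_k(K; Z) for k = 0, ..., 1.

Take the total order v_0 < v_1 < v_2 < v_3 < v_4 < v_5 < v_6 < v_7 < v_8 on the vertex set. Then K (dimension 1) consists of the simplices:

  0-simplices (9): [v_0], [v_1], [v_2], [v_3], [v_4], [v_5], [v_6], [v_7], [v_8]
  1-simplices (12): [v_0,v_2], [v_0,v_4], [v_1,v_4], [v_1,v_6], [v_2,v_4], [v_3,v_4], [v_3,v_5], [v_4,v_5], [v_4,v_6], [v_4,v_7], [v_4,v_8], [v_7,v_8]

Hence C_0 ≅ Z^9, C_1 ≅ Z^12.

The boundary map ∂_1: C_1 → C_0 is given by ∂[p,q] = [q] − [p].
As a 9×12 matrix over Z this has rank 8, with invariant factors (1,1,1,1,1,1,1,1).

Reading off H_k = ker ∂_k / im ∂_{k+1}:

  H_0: rank C_0 − rank ∂_1 = 9 − 8 = 1, and the invariant factors of ∂_1 are all 1, so H_0 = Z.
  H_1: rank ker ∂_1 − rank ∂_2 = (12 − 8) − 0 = 4, and there is no ∂_2, so H_1 = Z^4.

H_0 ≅ Z,  H_1 ≅ Z^4.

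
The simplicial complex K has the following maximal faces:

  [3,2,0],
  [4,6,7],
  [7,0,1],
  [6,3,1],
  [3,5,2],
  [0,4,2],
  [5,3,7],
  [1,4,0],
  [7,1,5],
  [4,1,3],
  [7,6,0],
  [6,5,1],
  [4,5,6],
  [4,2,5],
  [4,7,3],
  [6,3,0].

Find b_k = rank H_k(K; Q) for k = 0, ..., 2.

b_0 = 1, b_1 = 2, b_2 = 1.

Take the total order 0 < 1 < 2 < 3 < 4 < 5 < 6 < 7 on the vertex set. Then K (dimension 2) consists of the simplices:

  0-simplices (8): [0], [1], [2], [3], [4], [5], [6], [7]
  1-simplices (24): (24 of them)
  2-simplices (16): [0,1,4], [0,1,7], [0,2,3], [0,2,4], [0,3,6], [0,6,7], [1,3,4], [1,3,6], [1,5,6], [1,5,7], [2,3,5], [2,4,5], [3,4,7], [3,5,7], [4,5,6], [4,6,7]

Hence C_0 ≅ Z^8, C_1 ≅ Z^24, C_2 ≅ Z^16.

Boundary ∂_1: C_1 → C_0 sends each edge [p,q] (with p < q) to q − p. For instance
  ∂[6,7] = [7] − [6].
As a 8×24 matrix over Z this has rank 7, with invariant factors (1,1,1,1,1,1,1).

∂_2: C_2 → C_1 sends each 2-simplex [p,q,r] to [q,r] − [p,r] + [p,q]. For instance
  ∂[1,5,7] = [5,7] − [1,7] + [1,5],
  ∂[0,1,4] = [1,4] − [0,4] + [0,1].
The resulting 24×16 matrix has rank 15, and its Smith normal form has invariant factors (1,1,1,1,1,1,1,1,1,1,1,1,1,1,1).

Computing H_k = (kernel of ∂_k) / (image of ∂_{k+1}):

  H_0: rank C_0 − rank ∂_1 = 8 − 7 = 1, and the invariant factors of ∂_1 are all 1, so H_0 ≅ Z.
  H_1: rank ker ∂_1 − rank ∂_2 = (24 − 7) − 15 = 2, and the invariant factors of ∂_2 are all 1, so H_1 ≅ Z^2.
  H_2: rank ker ∂_2 − rank ∂_3 = (16 − 15) − 0 = 1, and there is no ∂_3, so H_2 ≅ Z.

Hence the Betti numbers are b_0 = 1, b_1 = 2, b_2 = 1.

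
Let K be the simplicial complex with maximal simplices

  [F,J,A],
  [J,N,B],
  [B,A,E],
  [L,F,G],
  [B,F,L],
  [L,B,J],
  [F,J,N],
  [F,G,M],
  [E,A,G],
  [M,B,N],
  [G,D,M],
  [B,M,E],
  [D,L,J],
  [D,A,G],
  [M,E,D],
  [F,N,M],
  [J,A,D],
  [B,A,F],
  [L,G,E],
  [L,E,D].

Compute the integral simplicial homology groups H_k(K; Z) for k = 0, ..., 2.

H_0 = Z,  H_1 = Z ⊕ Z/2,  H_2 = 0.

We work with the vertex ordering A < B < D < E < F < G < J < L < M < N. The simplices of K, each written with vertices in increasing order, are:

  0-simplices (10): A, B, D, E, F, G, J, L, M, N
  1-simplices (30): AB, AD, AE, AF, AG, AJ, BE, BF, BJ, BL, BM, BN, DE, DG, DJ, DL, DM, EG, EL, EM, FG, FJ, FL, FM, FN, GL, GM, JL, JN, MN
  2-simplices (20): ABE, ABF, ADG, ADJ, AEG, AFJ, BEM, BFL, BJL, BJN, BMN, DEL, DEM, DGM, DJL, EGL, FGL, FGM, FJN, FMN

Hence C_0 ≅ Z^10, C_1 ≅ Z^30, C_2 ≅ Z^20.

The boundary map ∂_1: C_1 → C_0 maps an edge to its endpoints' difference, ∂[p,q] = q − p. For instance
  ∂FJ = J − F.
The 10×30 boundary matrix has rank 9 and Smith normal form diag(1,1,1,1,1,1,1,1,1).

The boundary map ∂_2: C_2 → C_1 acts by ∂[p,q,r] = [q,r] − [p,r] + [p,q]. For instance
  ∂FJN = JN − FN + FJ,
  ∂BJN = JN − BN + BJ.
As a 30×20 matrix over Z this has rank 20, with invariant factors (1,1,1,1,1,1,1,1,1,1,1,1,1,1,1,1,1,1,1,2).

Reading off H_k = ker ∂_k / im ∂_{k+1}:

  H_0: rank C_0 − rank ∂_1 = 10 − 9 = 1, and the invariant factors of ∂_1 are all 1, so H_0 = Z.
  H_1: rank ker ∂_1 − rank ∂_2 = (30 − 9) − 20 = 1, and ∂_2 has invariant factor 2 > 1, so H_1 = Z ⊕ Z/2.
  H_2: rank ker ∂_2 − rank ∂_3 = (20 − 20) − 0 = 0, and there is no ∂_3, so H_2 = 0.

As a check, the Euler characteristic is 10 − 30 + 20 = 0, which agrees with 1 − 1 + 0 = 0.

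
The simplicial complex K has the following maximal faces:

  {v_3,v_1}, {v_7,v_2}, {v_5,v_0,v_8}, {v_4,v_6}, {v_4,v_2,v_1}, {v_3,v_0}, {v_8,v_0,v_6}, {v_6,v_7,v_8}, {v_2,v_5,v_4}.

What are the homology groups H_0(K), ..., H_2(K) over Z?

Order the vertices as v_0 < v_1 < v_2 < v_3 < v_4 < v_5 < v_6 < v_7 < v_8. Listing each simplex with vertices in this order, K has dimension 2 with simplices:

  0-simplices (9): [v_0], [v_1], [v_2], [v_3], [v_4], [v_5], [v_6], [v_7], [v_8]
  1-simplices (16): (16 of them)
  2-simplices (5): [v_0,v_5,v_8], [v_0,v_6,v_8], [v_1,v_2,v_4], [v_2,v_4,v_5], [v_6,v_7,v_8]

so the chain groups are C_0 ≅ Z^9, C_1 ≅ Z^16, C_2 ≅ Z^5.

The boundary map ∂_1: C_1 → C_0 maps an edge to its endpoints' difference, ∂[p,q] = q − p. For instance
  ∂[v_1,v_4] = [v_4] − [v_1].
This gives a 9×16 integer matrix of rank 8; reducing to Smith normal form yields diagonal entries (1,1,1,1,1,1,1,1).

Boundary ∂_2: C_2 → C_1 sends each 2-simplex [p,q,r] to [q,r] − [p,r] + [p,q]. For instance
  ∂[v_1,v_2,v_4] = [v_2,v_4] − [v_1,v_4] + [v_1,v_2],
  ∂[v_0,v_5,v_8] = [v_5,v_8] − [v_0,v_8] + [v_0,v_5].
This gives a 16×5 integer matrix of rank 5; reducing to Smith normal form yields diagonal entries (1,1,1,1,1).

Now H_k = ker ∂_k / im ∂_{k+1}, so:

  H_0: rank C_0 − rank ∂_1 = 9 − 8 = 1, and the invariant factors of ∂_1 are all 1, so H_0 ≅ Z.
  H_1: rank ker ∂_1 − rank ∂_2 = (16 − 8) − 5 = 3, and the invariant factors of ∂_2 are all 1, so H_1 ≅ Z^3.
  H_2: rank ker ∂_2 − rank ∂_3 = (5 − 5) − 0 = 0, and there is no ∂_3, so H_2 ≅ 0.

H_0 ≅ Z,  H_1 ≅ Z^3,  H_2 = 0.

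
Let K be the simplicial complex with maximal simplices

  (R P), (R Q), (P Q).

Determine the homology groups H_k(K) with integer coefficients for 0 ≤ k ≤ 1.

Order the vertices as P < Q < R. Listing each simplex with vertices in this order, K has dimension 1 with simplices:

  0-simplices (3): P, Q, R
  1-simplices (3): PQ, PR, QR

giving chain groups C_0 ≅ Z^3, C_1 ≅ Z^3.

The boundary map ∂_1: C_1 → C_0 maps an edge to its endpoints' difference, ∂[p,q] = q − p. For instance
  ∂QR = R − Q.
The resulting 3×3 matrix has rank 2, and its Smith normal form has invariant factors (1,1).

Reading off H_k = ker ∂_k / im ∂_{k+1}:

  H_0: rank C_0 − rank ∂_1 = 3 − 2 = 1, and the invariant factors of ∂_1 are all 1, so H_0 ≅ Z.
  H_1: rank ker ∂_1 − rank ∂_2 = (3 − 2) − 0 = 1, and there is no ∂_2, so H_1 ≅ Z.

H_0 = Z,  H_1 = Z.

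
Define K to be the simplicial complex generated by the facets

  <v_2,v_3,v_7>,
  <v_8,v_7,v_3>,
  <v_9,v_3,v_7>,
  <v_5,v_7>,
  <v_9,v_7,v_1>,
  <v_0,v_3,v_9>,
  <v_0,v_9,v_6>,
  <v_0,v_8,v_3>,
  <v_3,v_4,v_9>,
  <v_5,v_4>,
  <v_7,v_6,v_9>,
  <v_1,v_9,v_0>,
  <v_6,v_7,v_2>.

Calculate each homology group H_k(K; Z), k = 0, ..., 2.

Fix the vertex order v_0 < v_1 < v_2 < v_3 < v_4 < v_5 < v_6 < v_7 < v_8 < v_9 and write every simplex with vertices in increasing order. Then dim K = 2 and the simplices of K are:

  0-simplices (10): [v_0], [v_1], [v_2], [v_3], [v_4], [v_5], [v_6], [v_7], [v_8], [v_9]
  1-simplices (21): (21 of them)
  2-simplices (11): (11 of them)

so the chain groups are C_0 ≅ Z^10, C_1 ≅ Z^21, C_2 ≅ Z^11.

The boundary map ∂_1: C_1 → C_0 maps an edge to its endpoints' difference, ∂[p,q] = q − p.
The resulting 10×21 matrix has rank 9, and its Smith normal form has invariant factors (1,1,1,1,1,1,1,1,1).

The boundary map ∂_2: C_2 → C_1 sends each 2-simplex [p,q,r] to [q,r] − [p,r] + [p,q]. For instance
  ∂[v_0,v_3,v_8] = [v_3,v_8] − [v_0,v_8] + [v_0,v_3],
  ∂[v_1,v_7,v_9] = [v_7,v_9] − [v_1,v_9] + [v_1,v_7].
This gives a 21×11 integer matrix of rank 11; reducing to Smith normal form yields diagonal entries (1,1,1,1,1,1,1,1,1,1,1).

Now H_k = ker ∂_k / im ∂_{k+1}, so:

  H_0: rank C_0 − rank ∂_1 = 10 − 9 = 1, and the invariant factors of ∂_1 are all 1, so H_0 = Z.
  H_1: rank ker ∂_1 − rank ∂_2 = (21 − 9) − 11 = 1, and the invariant factors of ∂_2 are all 1, so H_1 = Z.
  H_2: rank ker ∂_2 − rank ∂_3 = (11 − 11) − 0 = 0, and there is no ∂_3, so H_2 = 0.

H_0 = Z,  H_1 = Z,  H_2 = 0.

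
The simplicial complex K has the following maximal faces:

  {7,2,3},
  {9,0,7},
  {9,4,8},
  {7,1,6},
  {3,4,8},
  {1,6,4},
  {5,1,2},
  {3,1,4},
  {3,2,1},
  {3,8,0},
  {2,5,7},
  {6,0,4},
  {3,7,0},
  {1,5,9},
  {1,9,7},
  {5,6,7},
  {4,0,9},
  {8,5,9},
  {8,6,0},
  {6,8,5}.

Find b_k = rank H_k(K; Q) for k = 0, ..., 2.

Order the vertices as 0 < 1 < 2 < 3 < 4 < 5 < 6 < 7 < 8 < 9. Listing each simplex with vertices in this order, K has dimension 2 with simplices:

  0-simplices (10): [0], [1], [2], [3], [4], [5], [6], [7], [8], [9]
  1-simplices (30): (30 of them)
  2-simplices (20): (20 of them)

giving chain groups C_0 ≅ Z^10, C_1 ≅ Z^30, C_2 ≅ Z^20.

The boundary map ∂_1: C_1 → C_0 is given by ∂[p,q] = [q] − [p]. For instance
  ∂[2,5] = [5] − [2].
This gives a 10×30 integer matrix of rank 9; reducing to Smith normal form yields diagonal entries (1,1,1,1,1,1,1,1,1).

Boundary ∂_2: C_2 → C_1 sends each 2-simplex [p,q,r] to [q,r] − [p,r] + [p,q]. For instance
  ∂[5,6,7] = [6,7] − [5,7] + [5,6],
  ∂[3,4,8] = [4,8] − [3,8] + [3,4].
This gives a 30×20 integer matrix of rank 20; reducing to Smith normal form yields diagonal entries (1,1,1,1,1,1,1,1,1,1,1,1,1,1,1,1,1,1,1,2).

From H_k ≅ ker(∂_k) / im(∂_{k+1}) we obtain:

  H_0: rank C_0 − rank ∂_1 = 10 − 9 = 1, and the invariant factors of ∂_1 are all 1, so H_0 ≅ Z.
  H_1: rank ker ∂_1 − rank ∂_2 = (30 − 9) − 20 = 1, and ∂_2 has invariant factor 2 > 1, so H_1 ≅ Z ⊕ Z/2.
  H_2: rank ker ∂_2 − rank ∂_3 = (20 − 20) − 0 = 0, and there is no ∂_3, so H_2 ≅ 0.

As a check, the Euler characteristic is 10 − 30 + 20 = 0, which agrees with 1 − 1 + 0 = 0.

Hence the Betti numbers are b_0 = 1, b_1 = 1, b_2 = 0.

b_0 = 1, b_1 = 1, b_2 = 0.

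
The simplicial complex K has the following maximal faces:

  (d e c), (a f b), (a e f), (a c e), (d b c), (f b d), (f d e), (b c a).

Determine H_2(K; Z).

Take the total order a < b < c < d < e < f on the vertex set. Then K (dimension 2) consists of the simplices:

  0-simplices (6): a, b, c, d, e, f
  1-simplices (12): ab, ac, ae, af, bc, bd, bf, cd, ce, de, df, ef
  2-simplices (8): abc, abf, ace, aef, bcd, bdf, cde, def

Hence C_0 ≅ Z^6, C_1 ≅ Z^12, C_2 ≅ Z^8.

Boundary ∂_1: C_1 → C_0 is given by ∂[p,q] = [q] − [p].
As a 6×12 matrix over Z this has rank 5, with invariant factors (1,1,1,1,1).

The boundary map ∂_2: C_2 → C_1 acts by ∂[p,q,r] = [q,r] − [p,r] + [p,q]. For instance
  ∂cde = de − ce + cd,
  ∂abc = bc − ac + ab.
As a 12×8 matrix over Z this has rank 7, with invariant factors (1,1,1,1,1,1,1).

Computing H_k = (kernel of ∂_k) / (image of ∂_{k+1}):

  H_2: rank ker ∂_2 − rank ∂_3 = (8 − 7) − 0 = 1, and there is no ∂_3, so H_2 = Z.

H_2 ≅ Z.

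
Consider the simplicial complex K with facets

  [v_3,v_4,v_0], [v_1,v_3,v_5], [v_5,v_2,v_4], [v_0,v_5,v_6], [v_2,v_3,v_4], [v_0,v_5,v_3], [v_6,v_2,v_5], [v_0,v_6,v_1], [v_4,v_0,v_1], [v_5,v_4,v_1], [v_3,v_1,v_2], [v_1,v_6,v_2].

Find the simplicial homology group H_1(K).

K has 7 vertices, 18 edges, 12 triangles.
rank ∂_1 = 6, rank ∂_2 = 12 ⇒ b_1 = 18 − 6 − 12 = 0; ∂_2 has invariant factor(s) [2] giving torsion. So H_1 ≅ Z/2.

H_1 = Z/2.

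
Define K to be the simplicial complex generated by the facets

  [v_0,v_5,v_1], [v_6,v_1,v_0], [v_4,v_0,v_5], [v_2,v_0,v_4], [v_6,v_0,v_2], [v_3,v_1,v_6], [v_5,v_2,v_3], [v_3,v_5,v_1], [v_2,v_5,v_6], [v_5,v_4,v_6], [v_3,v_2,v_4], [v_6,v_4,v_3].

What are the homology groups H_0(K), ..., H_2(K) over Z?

Order the vertices as v_0 < v_1 < v_2 < v_3 < v_4 < v_5 < v_6. Listing each simplex with vertices in this order, K has dimension 2 with simplices:

  0-simplices (7): [v_0], [v_1], [v_2], [v_3], [v_4], [v_5], [v_6]
  1-simplices (18): (18 of them)
  2-simplices (12): (12 of them)

giving chain groups C_0 ≅ Z^7, C_1 ≅ Z^18, C_2 ≅ Z^12.

Boundary ∂_1: C_1 → C_0 is given by ∂[p,q] = [q] − [p]. For instance
  ∂[v_3,v_4] = [v_4] − [v_3].
This gives a 7×18 integer matrix of rank 6; reducing to Smith normal form yields diagonal entries (1,1,1,1,1,1).

The boundary map ∂_2: C_2 → C_1 acts by ∂[p,q,r] = [q,r] − [p,r] + [p,q]. For instance
  ∂[v_0,v_2,v_4] = [v_2,v_4] − [v_0,v_4] + [v_0,v_2],
  ∂[v_0,v_4,v_5] = [v_4,v_5] − [v_0,v_5] + [v_0,v_4].
The resulting 18×12 matrix has rank 12, and its Smith normal form has invariant factors (1,1,1,1,1,1,1,1,1,1,1,2).

Reading off H_k = ker ∂_k / im ∂_{k+1}:

  H_0: rank C_0 − rank ∂_1 = 7 − 6 = 1, and the invariant factors of ∂_1 are all 1, so H_0 = Z.
  H_1: rank ker ∂_1 − rank ∂_2 = (18 − 6) − 12 = 0, and ∂_2 has invariant factor 2 > 1, so H_1 = Z/2.
  H_2: rank ker ∂_2 − rank ∂_3 = (12 − 12) − 0 = 0, and there is no ∂_3, so H_2 = 0.

(K is a triangulation of the real projective plane RP^2.)

H_0 ≅ Z,  H_1 ≅ Z/2,  H_2 = 0.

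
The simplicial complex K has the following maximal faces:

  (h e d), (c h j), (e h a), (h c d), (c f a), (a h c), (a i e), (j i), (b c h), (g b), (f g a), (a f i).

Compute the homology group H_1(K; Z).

K has 10 vertices, 21 edges, 10 triangles.
rank ∂_1 = 9, rank ∂_2 = 10 ⇒ b_1 = 21 − 9 − 10 = 2; all invariant factors of ∂_2 are 1 so no torsion. So H_1 ≅ Z^2.

H_1 ≅ Z^2.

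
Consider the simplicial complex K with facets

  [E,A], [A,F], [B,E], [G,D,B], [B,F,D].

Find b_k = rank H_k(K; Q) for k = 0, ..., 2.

K has 6 vertices, 8 edges, 2 triangles.
rank ∂_0 = 0, rank ∂_1 = 5 ⇒ b_0 = 6 − 0 − 5 = 1; all invariant factors of ∂_1 are 1 so no torsion. So H_0 ≅ Z.
rank ∂_1 = 5, rank ∂_2 = 2 ⇒ b_1 = 8 − 5 − 2 = 1; all invariant factors of ∂_2 are 1 so no torsion. So H_1 ≅ Z.
rank ∂_2 = 2, rank ∂_3 = 0 ⇒ b_2 = 2 − 2 − 0 = 0. So H_2 ≅ 0.

b_0 = 1, b_1 = 1, b_2 = 0.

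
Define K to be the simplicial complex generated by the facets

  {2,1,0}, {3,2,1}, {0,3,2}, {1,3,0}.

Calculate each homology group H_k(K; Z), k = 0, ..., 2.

Take the total order 0 < 1 < 2 < 3 on the vertex set. Then K (dimension 2) consists of the simplices:

  0-simplices (4): [0], [1], [2], [3]
  1-simplices (6): [0,1], [0,2], [0,3], [1,2], [1,3], [2,3]
  2-simplices (4): [0,1,2], [0,1,3], [0,2,3], [1,2,3]

Hence C_0 ≅ Z^4, C_1 ≅ Z^6, C_2 ≅ Z^4.

Boundary ∂_1: C_1 → C_0 is given by ∂[p,q] = [q] − [p]. For instance
  ∂[2,3] = [3] − [2].
The 4×6 boundary matrix has rank 3 and Smith normal form diag(1,1,1).

The boundary map ∂_2: C_2 → C_1 maps a triangle to the signed sum of its edges. For instance
  ∂[0,1,3] = [1,3] − [0,3] + [0,1],
  ∂[1,2,3] = [2,3] − [1,3] + [1,2].
The resulting 6×4 matrix has rank 3, and its Smith normal form has invariant factors (1,1,1).

Reading off H_k = ker ∂_k / im ∂_{k+1}:

  H_0: rank C_0 − rank ∂_1 = 4 − 3 = 1, and the invariant factors of ∂_1 are all 1, so H_0 = Z.
  H_1: rank ker ∂_1 − rank ∂_2 = (6 − 3) − 3 = 0, and the invariant factors of ∂_2 are all 1, so H_1 = 0.
  H_2: rank ker ∂_2 − rank ∂_3 = (4 − 3) − 0 = 1, and there is no ∂_3, so H_2 = Z.

H_0 = Z,  H_1 = 0,  H_2 = Z.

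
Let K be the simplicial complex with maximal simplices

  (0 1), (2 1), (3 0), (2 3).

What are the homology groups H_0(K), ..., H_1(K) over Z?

Fix the vertex order 0 < 1 < 2 < 3 and write every simplex with vertices in increasing order. Then dim K = 1 and the simplices of K are:

  0-simplices (4): [0], [1], [2], [3]
  1-simplices (4): [0,1], [0,3], [1,2], [2,3]

Hence C_0 ≅ Z^4, C_1 ≅ Z^4.

The boundary map ∂_1: C_1 → C_0 maps an edge to its endpoints' difference, ∂[p,q] = q − p. For instance
  ∂[0,3] = [3] − [0].
This gives a 4×4 integer matrix of rank 3; reducing to Smith normal form yields diagonal entries (1,1,1).

Computing H_k = (kernel of ∂_k) / (image of ∂_{k+1}):

  H_0: rank C_0 − rank ∂_1 = 4 − 3 = 1, and the invariant factors of ∂_1 are all 1, so H_0 ≅ Z.
  H_1: rank ker ∂_1 − rank ∂_2 = (4 − 3) − 0 = 1, and there is no ∂_2, so H_1 ≅ Z.

As a check, the Euler characteristic is 4 − 4 = 0, which agrees with 1 − 1 = 0.
(K is a triangulation of the circle S^1.)

H_0 = Z,  H_1 = Z.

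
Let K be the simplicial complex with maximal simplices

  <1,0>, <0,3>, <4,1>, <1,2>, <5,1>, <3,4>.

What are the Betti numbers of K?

We work with the vertex ordering 0 < 1 < 2 < 3 < 4 < 5. The simplices of K, each written with vertices in increasing order, are:

  0-simplices (6): [0], [1], [2], [3], [4], [5]
  1-simplices (6): [0,1], [0,3], [1,2], [1,4], [1,5], [3,4]

Hence C_0 ≅ Z^6, C_1 ≅ Z^6.

The boundary map ∂_1: C_1 → C_0 is given by ∂[p,q] = [q] − [p]. For instance
  ∂[3,4] = [4] − [3].
This gives a 6×6 integer matrix of rank 5; reducing to Smith normal form yields diagonal entries (1,1,1,1,1).

Reading off H_k = ker ∂_k / im ∂_{k+1}:

  H_0: rank C_0 − rank ∂_1 = 6 − 5 = 1, and the invariant factors of ∂_1 are all 1, so H_0 = Z.
  H_1: rank ker ∂_1 − rank ∂_2 = (6 − 5) − 0 = 1, and there is no ∂_2, so H_1 = Z.

As a check, the Euler characteristic is 6 − 6 = 0, which agrees with 1 − 1 = 0.

Hence the Betti numbers are b_0 = 1, b_1 = 1.

b_0 = 1, b_1 = 1.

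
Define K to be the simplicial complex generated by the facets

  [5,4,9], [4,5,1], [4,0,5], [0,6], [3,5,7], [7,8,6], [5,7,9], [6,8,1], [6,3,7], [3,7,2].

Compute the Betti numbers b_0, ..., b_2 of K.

We work with the vertex ordering 0 < 1 < 2 < 3 < 4 < 5 < 6 < 7 < 8 < 9. The simplices of K, each written with vertices in increasing order, are:

  0-simplices (10): [0], [1], [2], [3], [4], [5], [6], [7], [8], [9]
  1-simplices (20): [0,4], [0,5], [0,6], [1,4], [1,5], [1,6], [1,8], [2,3], [2,7], [3,5], [3,6], [3,7], [4,5], [4,9], [5,7], [5,9], [6,7], [6,8], [7,8], [7,9]
  2-simplices (9): [0,4,5], [1,4,5], [1,6,8], [2,3,7], [3,5,7], [3,6,7], [4,5,9], [5,7,9], [6,7,8]

Hence C_0 ≅ Z^10, C_1 ≅ Z^20, C_2 ≅ Z^9.

∂_1: C_1 → C_0 maps an edge to its endpoints' difference, ∂[p,q] = q − p.
As a 10×20 matrix over Z this has rank 9, with invariant factors (1,1,1,1,1,1,1,1,1).

∂_2: C_2 → C_1 acts by ∂[p,q,r] = [q,r] − [p,r] + [p,q]. For instance
  ∂[3,5,7] = [5,7] − [3,7] + [3,5],
  ∂[3,6,7] = [6,7] − [3,7] + [3,6].
As a 20×9 matrix over Z this has rank 9, with invariant factors (1,1,1,1,1,1,1,1,1).

Reading off H_k = ker ∂_k / im ∂_{k+1}:

  H_0: rank C_0 − rank ∂_1 = 10 − 9 = 1, and the invariant factors of ∂_1 are all 1, so H_0 = Z.
  H_1: rank ker ∂_1 − rank ∂_2 = (20 − 9) − 9 = 2, and the invariant factors of ∂_2 are all 1, so H_1 = Z^2.
  H_2: rank ker ∂_2 − rank ∂_3 = (9 − 9) − 0 = 0, and there is no ∂_3, so H_2 = 0.

Hence the Betti numbers are b_0 = 1, b_1 = 2, b_2 = 0.

b_0 = 1, b_1 = 2, b_2 = 0.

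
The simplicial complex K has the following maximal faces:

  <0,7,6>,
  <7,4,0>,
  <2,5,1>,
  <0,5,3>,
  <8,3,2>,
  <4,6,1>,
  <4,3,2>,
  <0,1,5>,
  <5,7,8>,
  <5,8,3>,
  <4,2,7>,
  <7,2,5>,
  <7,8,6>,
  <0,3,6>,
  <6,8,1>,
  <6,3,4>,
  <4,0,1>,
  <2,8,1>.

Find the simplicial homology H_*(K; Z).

H_0 = Z,  H_1 = Z ⊕ Z/2,  H_2 = 0.

Take the total order 0 < 1 < 2 < 3 < 4 < 5 < 6 < 7 < 8 on the vertex set. Then K (dimension 2) consists of the simplices:

  0-simplices (9): [0], [1], [2], [3], [4], [5], [6], [7], [8]
  1-simplices (27): (27 of them)
  2-simplices (18): [0,1,4], [0,1,5], [0,3,5], [0,3,6], [0,4,7], [0,6,7], [1,2,5], [1,2,8], [1,4,6], [1,6,8], [2,3,4], [2,3,8], [2,4,7], [2,5,7], [3,4,6], [3,5,8], [5,7,8], [6,7,8]

Hence C_0 ≅ Z^9, C_1 ≅ Z^27, C_2 ≅ Z^18.

The boundary map ∂_1: C_1 → C_0 is given by ∂[p,q] = [q] − [p].
As a 9×27 matrix over Z this has rank 8, with invariant factors (1,1,1,1,1,1,1,1).

Boundary ∂_2: C_2 → C_1 acts by ∂[p,q,r] = [q,r] − [p,r] + [p,q]. For instance
  ∂[0,4,7] = [4,7] − [0,7] + [0,4],
  ∂[2,3,4] = [3,4] − [2,4] + [2,3].
As a 27×18 matrix over Z this has rank 18, with invariant factors (1,1,1,1,1,1,1,1,1,1,1,1,1,1,1,1,1,2).

From H_k ≅ ker(∂_k) / im(∂_{k+1}) we obtain:

  H_0: rank C_0 − rank ∂_1 = 9 − 8 = 1, and the invariant factors of ∂_1 are all 1, so H_0 = Z.
  H_1: rank ker ∂_1 − rank ∂_2 = (27 − 8) − 18 = 1, and ∂_2 has invariant factor 2 > 1, so H_1 = Z ⊕ Z/2.
  H_2: rank ker ∂_2 − rank ∂_3 = (18 − 18) − 0 = 0, and there is no ∂_3, so H_2 = 0.

As a check, the Euler characteristic is 9 − 27 + 18 = 0, which agrees with 1 − 1 + 0 = 0.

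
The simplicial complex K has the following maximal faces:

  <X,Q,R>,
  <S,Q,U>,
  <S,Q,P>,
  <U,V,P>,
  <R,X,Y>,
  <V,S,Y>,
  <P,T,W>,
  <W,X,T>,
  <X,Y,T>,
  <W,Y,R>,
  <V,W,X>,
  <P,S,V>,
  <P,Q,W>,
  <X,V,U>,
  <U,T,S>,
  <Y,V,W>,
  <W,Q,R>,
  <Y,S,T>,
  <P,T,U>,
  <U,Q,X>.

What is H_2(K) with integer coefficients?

Take the total order P < Q < R < S < T < U < V < W < X < Y on the vertex set. Then K (dimension 2) consists of the simplices:

  0-simplices (10): P, Q, R, S, T, U, V, W, X, Y
  1-simplices (30): PQ, PS, PT, PU, PV, PW, QR, QS, QU, QW, QX, RW, RX, RY, ST, SU, SV, SY, TU, TW, TX, TY, UV, UX, VW, VX, VY, WX, WY, XY
  2-simplices (20): PQS, PQW, PSV, PTU, PTW, PUV, QRW, QRX, QSU, QUX, RWY, RXY, STU, STY, SVY, TWX, TXY, UVX, VWX, VWY

Hence C_0 ≅ Z^10, C_1 ≅ Z^30, C_2 ≅ Z^20.

Boundary ∂_1: C_1 → C_0 sends each edge [p,q] (with p < q) to q − p. For instance
  ∂SV = V − S.
This gives a 10×30 integer matrix of rank 9; reducing to Smith normal form yields diagonal entries (1,1,1,1,1,1,1,1,1).

Boundary ∂_2: C_2 → C_1 acts by ∂[p,q,r] = [q,r] − [p,r] + [p,q]. For instance
  ∂PQS = QS − PS + PQ,
  ∂RXY = XY − RY + RX.
The 30×20 boundary matrix has rank 20 and Smith normal form diag(1,1,1,1,1,1,1,1,1,1,1,1,1,1,1,1,1,1,1,2).

Now H_k = ker ∂_k / im ∂_{k+1}, so:

  H_2: rank ker ∂_2 − rank ∂_3 = (20 − 20) − 0 = 0, and there is no ∂_3, so H_2 ≅ 0.

H_2 ≅ 0.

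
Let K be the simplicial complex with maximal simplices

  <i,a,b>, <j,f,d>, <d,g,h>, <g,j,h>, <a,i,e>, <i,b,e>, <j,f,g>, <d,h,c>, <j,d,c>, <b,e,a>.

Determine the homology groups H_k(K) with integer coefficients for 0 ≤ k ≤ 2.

Order the vertices as a < b < c < d < e < f < g < h < i < j. Listing each simplex with vertices in this order, K has dimension 2 with simplices:

  0-simplices (10): a, b, c, d, e, f, g, h, i, j
  1-simplices (18): ab, ae, ai, be, bi, cd, ch, cj, df, dg, dh, dj, ei, fg, fj, gh, gj, hj
  2-simplices (10): abe, abi, aei, bei, cdh, cdj, dfj, dgh, fgj, ghj

Hence C_0 ≅ Z^10, C_1 ≅ Z^18, C_2 ≅ Z^10.

Boundary ∂_1: C_1 → C_0 sends each edge [p,q] (with p < q) to q − p. For instance
  ∂gh = h − g.
This gives a 10×18 integer matrix of rank 8; reducing to Smith normal form yields diagonal entries (1,1,1,1,1,1,1,1).

Boundary ∂_2: C_2 → C_1 maps a triangle to the signed sum of its edges. For instance
  ∂abi = bi − ai + ab,
  ∂ghj = hj − gj + gh.
The resulting 18×10 matrix has rank 9, and its Smith normal form has invariant factors (1,1,1,1,1,1,1,1,1).

Computing H_k = (kernel of ∂_k) / (image of ∂_{k+1}):

  H_0: rank C_0 − rank ∂_1 = 10 − 8 = 2, and the invariant factors of ∂_1 are all 1, so H_0 = Z^2.
  H_1: rank ker ∂_1 − rank ∂_2 = (18 − 8) − 9 = 1, and the invariant factors of ∂_2 are all 1, so H_1 = Z.
  H_2: rank ker ∂_2 − rank ∂_3 = (10 − 9) − 0 = 1, and there is no ∂_3, so H_2 = Z.

H_0 = Z^2,  H_1 = Z,  H_2 = Z.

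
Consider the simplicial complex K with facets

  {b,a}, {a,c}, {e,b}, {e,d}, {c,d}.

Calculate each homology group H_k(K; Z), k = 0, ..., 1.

H_0 = Z,  H_1 = Z.

K has 5 vertices, 5 edges.
rank ∂_0 = 0, rank ∂_1 = 4 ⇒ b_0 = 5 − 0 − 4 = 1; all invariant factors of ∂_1 are 1 so no torsion. So H_0 ≅ Z.
rank ∂_1 = 4, rank ∂_2 = 0 ⇒ b_1 = 5 − 4 − 0 = 1. So H_1 ≅ Z.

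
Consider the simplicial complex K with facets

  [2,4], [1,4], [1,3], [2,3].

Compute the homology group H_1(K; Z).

Fix the vertex order 1 < 2 < 3 < 4 and write every simplex with vertices in increasing order. Then dim K = 1 and the simplices of K are:

  0-simplices (4): [1], [2], [3], [4]
  1-simplices (4): [1,3], [1,4], [2,3], [2,4]

so the chain groups are C_0 ≅ Z^4, C_1 ≅ Z^4.

Boundary ∂_1: C_1 → C_0 maps an edge to its endpoints' difference, ∂[p,q] = q − p.
This gives a 4×4 integer matrix of rank 3; reducing to Smith normal form yields diagonal entries (1,1,1).

Now H_k = ker ∂_k / im ∂_{k+1}, so:

  H_1: rank ker ∂_1 − rank ∂_2 = (4 − 3) − 0 = 1, and there is no ∂_2, so H_1 ≅ Z.

H_1 = Z.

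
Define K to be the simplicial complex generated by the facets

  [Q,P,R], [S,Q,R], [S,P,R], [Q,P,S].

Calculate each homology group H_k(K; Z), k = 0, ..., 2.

We work with the vertex ordering P < Q < R < S. The simplices of K, each written with vertices in increasing order, are:

  0-simplices (4): P, Q, R, S
  1-simplices (6): PQ, PR, PS, QR, QS, RS
  2-simplices (4): PQR, PQS, PRS, QRS

giving chain groups C_0 ≅ Z^4, C_1 ≅ Z^6, C_2 ≅ Z^4.

∂_1: C_1 → C_0 sends each edge [p,q] (with p < q) to q − p. For instance
  ∂QR = R − Q.
The 4×6 boundary matrix has rank 3 and Smith normal form diag(1,1,1).

∂_2: C_2 → C_1 sends each 2-simplex [p,q,r] to [q,r] − [p,r] + [p,q]. For instance
  ∂PQR = QR − PR + PQ,
  ∂PRS = RS − PS + PR.
This gives a 6×4 integer matrix of rank 3; reducing to Smith normal form yields diagonal entries (1,1,1).

Computing H_k = (kernel of ∂_k) / (image of ∂_{k+1}):

  H_0: rank C_0 − rank ∂_1 = 4 − 3 = 1, and the invariant factors of ∂_1 are all 1, so H_0 = Z.
  H_1: rank ker ∂_1 − rank ∂_2 = (6 − 3) − 3 = 0, and the invariant factors of ∂_2 are all 1, so H_1 = 0.
  H_2: rank ker ∂_2 − rank ∂_3 = (4 − 3) − 0 = 1, and there is no ∂_3, so H_2 = Z.

As a check, the Euler characteristic is 4 − 6 + 4 = 2, which agrees with 1 − 0 + 1 = 2.

H_0 ≅ Z,  H_1 = 0,  H_2 ≅ Z.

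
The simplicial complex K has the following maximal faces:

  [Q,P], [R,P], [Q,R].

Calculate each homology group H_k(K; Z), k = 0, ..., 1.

H_0 ≅ Z,  H_1 ≅ Z.

We work with the vertex ordering P < Q < R. The simplices of K, each written with vertices in increasing order, are:

  0-simplices (3): P, Q, R
  1-simplices (3): PQ, PR, QR

giving chain groups C_0 ≅ Z^3, C_1 ≅ Z^3.

The boundary map ∂_1: C_1 → C_0 maps an edge to its endpoints' difference, ∂[p,q] = q − p. For instance
  ∂QR = R − Q.
This gives a 3×3 integer matrix of rank 2; reducing to Smith normal form yields diagonal entries (1,1).

From H_k ≅ ker(∂_k) / im(∂_{k+1}) we obtain:

  H_0: rank C_0 − rank ∂_1 = 3 − 2 = 1, and the invariant factors of ∂_1 are all 1, so H_0 = Z.
  H_1: rank ker ∂_1 − rank ∂_2 = (3 − 2) − 0 = 1, and there is no ∂_2, so H_1 = Z.

(K is a triangulation of the circle S^1.)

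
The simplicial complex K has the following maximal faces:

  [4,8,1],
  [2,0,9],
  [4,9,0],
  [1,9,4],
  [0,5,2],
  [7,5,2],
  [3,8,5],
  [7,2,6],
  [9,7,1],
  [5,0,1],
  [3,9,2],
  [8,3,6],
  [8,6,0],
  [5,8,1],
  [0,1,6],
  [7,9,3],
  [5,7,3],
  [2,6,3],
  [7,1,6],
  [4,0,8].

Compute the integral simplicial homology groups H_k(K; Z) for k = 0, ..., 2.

We work with the vertex ordering 0 < 1 < 2 < 3 < 4 < 5 < 6 < 7 < 8 < 9. The simplices of K, each written with vertices in increasing order, are:

  0-simplices (10): [0], [1], [2], [3], [4], [5], [6], [7], [8], [9]
  1-simplices (30): (30 of them)
  2-simplices (20): (20 of them)

so the chain groups are C_0 ≅ Z^10, C_1 ≅ Z^30, C_2 ≅ Z^20.

∂_1: C_1 → C_0 maps an edge to its endpoints' difference, ∂[p,q] = q − p.
The 10×30 boundary matrix has rank 9 and Smith normal form diag(1,1,1,1,1,1,1,1,1).

The boundary map ∂_2: C_2 → C_1 acts by ∂[p,q,r] = [q,r] − [p,r] + [p,q]. For instance
  ∂[1,6,7] = [6,7] − [1,7] + [1,6],
  ∂[0,4,9] = [4,9] − [0,9] + [0,4].
The 30×20 boundary matrix has rank 20 and Smith normal form diag(1,1,1,1,1,1,1,1,1,1,1,1,1,1,1,1,1,1,1,2).

Now H_k = ker ∂_k / im ∂_{k+1}, so:

  H_0: rank C_0 − rank ∂_1 = 10 − 9 = 1, and the invariant factors of ∂_1 are all 1, so H_0 = Z.
  H_1: rank ker ∂_1 − rank ∂_2 = (30 − 9) − 20 = 1, and ∂_2 has invariant factor 2 > 1, so H_1 = Z ⊕ Z/2.
  H_2: rank ker ∂_2 − rank ∂_3 = (20 − 20) − 0 = 0, and there is no ∂_3, so H_2 = 0.

H_0 = Z,  H_1 = Z ⊕ Z/2,  H_2 = 0.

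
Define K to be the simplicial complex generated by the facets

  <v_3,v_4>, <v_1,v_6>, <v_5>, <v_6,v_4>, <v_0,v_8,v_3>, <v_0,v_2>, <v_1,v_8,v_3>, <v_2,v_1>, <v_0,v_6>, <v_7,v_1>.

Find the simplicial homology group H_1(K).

H_1 = Z^3.

Order the vertices as v_0 < v_1 < v_2 < v_3 < v_4 < v_5 < v_6 < v_7 < v_8. Listing each simplex with vertices in this order, K has dimension 2 with simplices:

  0-simplices (9): [v_0], [v_1], [v_2], [v_3], [v_4], [v_5], [v_6], [v_7], [v_8]
  1-simplices (12): [v_0,v_2], [v_0,v_3], [v_0,v_6], [v_0,v_8], [v_1,v_2], [v_1,v_3], [v_1,v_6], [v_1,v_7], [v_1,v_8], [v_3,v_4], [v_3,v_8], [v_4,v_6]
  2-simplices (2): [v_0,v_3,v_8], [v_1,v_3,v_8]

giving chain groups C_0 ≅ Z^9, C_1 ≅ Z^12, C_2 ≅ Z^2.

∂_1: C_1 → C_0 sends each edge [p,q] (with p < q) to q − p. For instance
  ∂[v_4,v_6] = [v_6] − [v_4].
This gives a 9×12 integer matrix of rank 7; reducing to Smith normal form yields diagonal entries (1,1,1,1,1,1,1).

Boundary ∂_2: C_2 → C_1 acts by ∂[p,q,r] = [q,r] − [p,r] + [p,q]. For instance
  ∂[v_0,v_3,v_8] = [v_3,v_8] − [v_0,v_8] + [v_0,v_3],
  ∂[v_1,v_3,v_8] = [v_3,v_8] − [v_1,v_8] + [v_1,v_3].
As a 12×2 matrix over Z this has rank 2, with invariant factors (1,1).

From H_k ≅ ker(∂_k) / im(∂_{k+1}) we obtain:

  H_1: rank ker ∂_1 − rank ∂_2 = (12 − 7) − 2 = 3, and the invariant factors of ∂_2 are all 1, so H_1 ≅ Z^3.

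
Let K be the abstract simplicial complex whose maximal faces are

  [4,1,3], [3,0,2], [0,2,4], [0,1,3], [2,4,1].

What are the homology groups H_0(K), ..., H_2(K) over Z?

We work with the vertex ordering 0 < 1 < 2 < 3 < 4. The simplices of K, each written with vertices in increasing order, are:

  0-simplices (5): [0], [1], [2], [3], [4]
  1-simplices (10): [0,1], [0,2], [0,3], [0,4], [1,2], [1,3], [1,4], [2,3], [2,4], [3,4]
  2-simplices (5): [0,1,3], [0,2,3], [0,2,4], [1,2,4], [1,3,4]

giving chain groups C_0 ≅ Z^5, C_1 ≅ Z^10, C_2 ≅ Z^5.

∂_1: C_1 → C_0 maps an edge to its endpoints' difference, ∂[p,q] = q − p.
As a 5×10 matrix over Z this has rank 4, with invariant factors (1,1,1,1).

The boundary map ∂_2: C_2 → C_1 maps a triangle to the signed sum of its edges. For instance
  ∂[1,2,4] = [2,4] − [1,4] + [1,2],
  ∂[0,2,3] = [2,3] − [0,3] + [0,2].
As a 10×5 matrix over Z this has rank 5, with invariant factors (1,1,1,1,1).

From H_k ≅ ker(∂_k) / im(∂_{k+1}) we obtain:

  H_0: rank C_0 − rank ∂_1 = 5 − 4 = 1, and the invariant factors of ∂_1 are all 1, so H_0 = Z.
  H_1: rank ker ∂_1 − rank ∂_2 = (10 − 4) − 5 = 1, and the invariant factors of ∂_2 are all 1, so H_1 = Z.
  H_2: rank ker ∂_2 − rank ∂_3 = (5 − 5) − 0 = 0, and there is no ∂_3, so H_2 = 0.

H_0 = Z,  H_1 = Z,  H_2 = 0.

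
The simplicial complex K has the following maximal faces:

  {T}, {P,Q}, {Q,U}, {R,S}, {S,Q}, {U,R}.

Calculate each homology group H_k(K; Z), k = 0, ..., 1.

Order the vertices as P < Q < R < S < T < U. Listing each simplex with vertices in this order, K has dimension 1 with simplices:

  0-simplices (6): P, Q, R, S, T, U
  1-simplices (5): PQ, QS, QU, RS, RU

so the chain groups are C_0 ≅ Z^6, C_1 ≅ Z^5.

The boundary map ∂_1: C_1 → C_0 maps an edge to its endpoints' difference, ∂[p,q] = q − p.
The resulting 6×5 matrix has rank 4, and its Smith normal form has invariant factors (1,1,1,1).

From H_k ≅ ker(∂_k) / im(∂_{k+1}) we obtain:

  H_0: rank C_0 − rank ∂_1 = 6 − 4 = 2, and the invariant factors of ∂_1 are all 1, so H_0 = Z^2.
  H_1: rank ker ∂_1 − rank ∂_2 = (5 − 4) − 0 = 1, and there is no ∂_2, so H_1 = Z.

H_0 = Z^2,  H_1 = Z.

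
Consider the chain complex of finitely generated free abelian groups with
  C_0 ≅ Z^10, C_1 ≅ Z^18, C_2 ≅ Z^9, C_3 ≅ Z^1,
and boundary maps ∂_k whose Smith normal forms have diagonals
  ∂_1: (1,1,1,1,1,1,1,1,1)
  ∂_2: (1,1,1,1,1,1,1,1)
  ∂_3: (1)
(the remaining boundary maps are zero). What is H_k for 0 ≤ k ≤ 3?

H_0 ≅ Z,  H_1 ≅ Z,  H_2 = 0,  H_3 = 0.

H_0: b_0 = 10 − 0 − 9 = 1; torsion from ∂_1 factors > 1: none. So H_0 ≅ Z.
H_1: b_1 = 18 − 9 − 8 = 1; torsion from ∂_2 factors > 1: none. So H_1 ≅ Z.
H_2: b_2 = 9 − 8 − 1 = 0; torsion from ∂_3 factors > 1: none. So H_2 ≅ 0.
H_3: b_3 = 1 − 1 − 0 = 0; torsion from ∂_4 factors > 1: none. So H_3 ≅ 0.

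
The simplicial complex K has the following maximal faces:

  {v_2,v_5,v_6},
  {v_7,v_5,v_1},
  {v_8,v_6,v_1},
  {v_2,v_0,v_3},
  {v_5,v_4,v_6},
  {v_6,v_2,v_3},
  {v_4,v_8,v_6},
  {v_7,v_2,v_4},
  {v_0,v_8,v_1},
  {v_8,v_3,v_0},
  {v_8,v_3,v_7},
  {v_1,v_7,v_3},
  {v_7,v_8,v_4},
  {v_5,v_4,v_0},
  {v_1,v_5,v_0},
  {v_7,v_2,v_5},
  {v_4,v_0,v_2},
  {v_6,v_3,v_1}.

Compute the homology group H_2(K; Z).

Fix the vertex order v_0 < v_1 < v_2 < v_3 < v_4 < v_5 < v_6 < v_7 < v_8 and write every simplex with vertices in increasing order. Then dim K = 2 and the simplices of K are:

  0-simplices (9): [v_0], [v_1], [v_2], [v_3], [v_4], [v_5], [v_6], [v_7], [v_8]
  1-simplices (27): (27 of them)
  2-simplices (18): (18 of them)

so the chain groups are C_0 ≅ Z^9, C_1 ≅ Z^27, C_2 ≅ Z^18.

∂_1: C_1 → C_0 is given by ∂[p,q] = [q] − [p].
The 9×27 boundary matrix has rank 8 and Smith normal form diag(1,1,1,1,1,1,1,1).

Boundary ∂_2: C_2 → C_1 sends each 2-simplex [p,q,r] to [q,r] − [p,r] + [p,q]. For instance
  ∂[v_0,v_2,v_3] = [v_2,v_3] − [v_0,v_3] + [v_0,v_2],
  ∂[v_0,v_1,v_5] = [v_1,v_5] − [v_0,v_5] + [v_0,v_1].
The 27×18 boundary matrix has rank 18 and Smith normal form diag(1,1,1,1,1,1,1,1,1,1,1,1,1,1,1,1,1,2).

Reading off H_k = ker ∂_k / im ∂_{k+1}:

  H_2: rank ker ∂_2 − rank ∂_3 = (18 − 18) − 0 = 0, and there is no ∂_3, so H_2 = 0.

(K is a triangulation of the Klein bottle.)

H_2 = 0.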